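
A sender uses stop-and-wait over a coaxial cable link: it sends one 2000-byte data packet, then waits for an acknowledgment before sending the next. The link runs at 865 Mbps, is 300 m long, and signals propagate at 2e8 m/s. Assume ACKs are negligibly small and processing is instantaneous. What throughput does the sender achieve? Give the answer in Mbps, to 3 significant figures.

t_tx = L/R = 16000/865000000 = 1.84971e-05 s.
t_prop = 300/200000000 = 1.5e-06 s; RTT = 3e-06 s.
Cycle = t_tx + RTT = 2.14971e-05 s.
Throughput = L / cycle = 16000 / 2.14971e-05 = 744 Mbps.

744 Mbps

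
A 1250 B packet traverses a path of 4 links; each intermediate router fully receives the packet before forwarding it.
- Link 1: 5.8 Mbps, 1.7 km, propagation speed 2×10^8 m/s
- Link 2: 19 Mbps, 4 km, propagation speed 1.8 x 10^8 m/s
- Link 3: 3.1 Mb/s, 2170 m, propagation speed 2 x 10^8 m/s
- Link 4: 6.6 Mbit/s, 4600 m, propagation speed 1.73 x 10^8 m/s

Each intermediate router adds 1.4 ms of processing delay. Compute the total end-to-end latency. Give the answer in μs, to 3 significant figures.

11300 μs

L = 1250 × 8 = 10000 bits.
Transmission delays (L/R per hop): 1724.14, 526.316, 3225.81, 1515.15 μs; sum = 6991.41 μs.
Propagation delays (d/s per hop): 8.5, 22.2222, 10.85, 26.5896 μs; sum = 68.1618 μs.
Processing at 3 router(s): 3 × 1.4 ms = 4200 μs.
End-to-end = 11300 μs.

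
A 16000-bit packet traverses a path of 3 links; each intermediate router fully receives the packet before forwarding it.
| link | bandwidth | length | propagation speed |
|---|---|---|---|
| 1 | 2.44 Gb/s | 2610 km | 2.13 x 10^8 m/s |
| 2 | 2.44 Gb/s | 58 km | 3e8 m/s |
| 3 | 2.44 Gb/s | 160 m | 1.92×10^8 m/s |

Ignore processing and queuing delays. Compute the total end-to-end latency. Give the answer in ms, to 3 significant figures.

Transmission delay per hop = L/R = 16000/2440000000 = 0.00655738 ms; 3 hops → 0.0196721 ms.
Propagation delays (d/s per hop): 12.2535, 0.193333, 0.000833333 ms; sum = 12.4477 ms.
End-to-end = 12.5 ms.

12.5 ms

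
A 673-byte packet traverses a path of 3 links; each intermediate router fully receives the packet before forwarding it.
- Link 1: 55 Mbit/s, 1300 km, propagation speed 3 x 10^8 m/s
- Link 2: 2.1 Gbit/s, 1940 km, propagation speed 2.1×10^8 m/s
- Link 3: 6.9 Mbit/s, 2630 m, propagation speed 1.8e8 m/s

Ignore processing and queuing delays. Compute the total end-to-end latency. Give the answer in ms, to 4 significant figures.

L = 673 × 8 = 5384 bits.
Transmission delays (L/R per hop): 0.0978909, 0.00256381, 0.78029 ms; sum = 0.880745 ms.
Propagation delays (d/s per hop): 4.33333, 9.2381, 0.0146111 ms; sum = 13.586 ms.
End-to-end = 14.47 ms.

14.47 ms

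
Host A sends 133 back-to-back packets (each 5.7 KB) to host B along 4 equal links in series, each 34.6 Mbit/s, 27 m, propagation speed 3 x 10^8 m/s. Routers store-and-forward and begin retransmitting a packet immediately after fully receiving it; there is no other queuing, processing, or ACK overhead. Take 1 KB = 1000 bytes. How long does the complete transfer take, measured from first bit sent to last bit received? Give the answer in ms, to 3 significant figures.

Per-hop transmission t_tx = L/R = 45600/34600000 = 1.31792 ms.
Per-hop propagation t_prop = 27/300000000 = 9e-05 ms.
Pipeline fill: first packet needs 4·t_tx to clear all hops; remaining 132 packets each add one t_tx.
Total = (4+133-1)·t_tx + 4·t_prop = 136·1.31792 + 4·9e-05 = 179 ms.

179 ms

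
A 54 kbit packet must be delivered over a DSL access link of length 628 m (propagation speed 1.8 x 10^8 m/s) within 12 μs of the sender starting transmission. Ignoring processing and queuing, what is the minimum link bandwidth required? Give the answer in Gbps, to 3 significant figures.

6.34 Gbps

Propagation delay = 628 / 180000000 = 3.48889 μs.
Transmission budget = 12 − 3.48889 = 8.51111 μs.
R ≥ L / t_tx = 54000 bits / 8.51111e-06 s = 6.34 Gbps.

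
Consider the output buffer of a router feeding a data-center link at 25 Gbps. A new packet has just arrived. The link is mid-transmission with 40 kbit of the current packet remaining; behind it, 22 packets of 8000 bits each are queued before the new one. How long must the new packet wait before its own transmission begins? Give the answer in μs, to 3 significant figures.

8.64 μs

Each queued packet: L/R = 8000/25000000000 = 0.32 μs.
22 queued → 7.04 μs.
Plus remaining 40000 bits of current packet: 1.6 μs.
Queuing delay = 8.64 μs.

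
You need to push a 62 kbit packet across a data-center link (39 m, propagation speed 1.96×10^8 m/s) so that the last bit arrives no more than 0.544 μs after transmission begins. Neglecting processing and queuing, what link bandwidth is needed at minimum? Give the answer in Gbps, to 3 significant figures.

180 Gbps

Propagation delay = 39 / 196000000 = 0.19898 μs.
Transmission budget = 0.544 − 0.19898 = 0.34502 μs.
R ≥ L / t_tx = 62000 bits / 3.4502e-07 s = 180 Gbps.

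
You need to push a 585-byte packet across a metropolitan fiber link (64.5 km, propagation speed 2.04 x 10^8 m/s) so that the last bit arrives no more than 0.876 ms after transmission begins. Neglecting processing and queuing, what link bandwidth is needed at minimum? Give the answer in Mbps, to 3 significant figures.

8.36 Mbps

L = 4680 bits.
Propagation delay = 64500 / 204000000 = 0.316176 ms.
Transmission budget = 0.876 − 0.316176 = 0.559824 ms.
R ≥ L / t_tx = 4680 bits / 0.000559824 s = 8.36 Mbps.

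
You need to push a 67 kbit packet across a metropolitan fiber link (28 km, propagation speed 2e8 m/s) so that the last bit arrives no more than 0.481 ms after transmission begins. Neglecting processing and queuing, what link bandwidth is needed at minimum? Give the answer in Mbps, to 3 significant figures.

196 Mbps

Propagation delay = 28000 / 200000000 = 0.14 ms.
Transmission budget = 0.481 − 0.14 = 0.341 ms.
R ≥ L / t_tx = 67000 bits / 0.000341 s = 196 Mbps.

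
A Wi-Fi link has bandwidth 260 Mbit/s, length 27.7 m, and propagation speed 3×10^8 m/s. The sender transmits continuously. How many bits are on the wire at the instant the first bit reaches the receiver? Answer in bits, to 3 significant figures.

24.0 bits

Propagation delay = 27.7 / 300000000 = 9.23333e-08 s.
BDP = R × t_prop = 260000000 × 9.23333e-08 = 24.0067 bits.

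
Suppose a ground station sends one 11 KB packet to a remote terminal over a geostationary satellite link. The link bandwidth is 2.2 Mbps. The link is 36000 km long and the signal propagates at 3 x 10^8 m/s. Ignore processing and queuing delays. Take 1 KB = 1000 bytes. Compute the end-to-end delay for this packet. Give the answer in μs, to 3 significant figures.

160000 μs

L = 88000 bits.
Transmission delay = L/R = 88000 / 2200000 = 40000 μs.
Propagation delay = d/s = 36000000 m / 300000000 m/s = 120000 μs.
Total = 160000 μs.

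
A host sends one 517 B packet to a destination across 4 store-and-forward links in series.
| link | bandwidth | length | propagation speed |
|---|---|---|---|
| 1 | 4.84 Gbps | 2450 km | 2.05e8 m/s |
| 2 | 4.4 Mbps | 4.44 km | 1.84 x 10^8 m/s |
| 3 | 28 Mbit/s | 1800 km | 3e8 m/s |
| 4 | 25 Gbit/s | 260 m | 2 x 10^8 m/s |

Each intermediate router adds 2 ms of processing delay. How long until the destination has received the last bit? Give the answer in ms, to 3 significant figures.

25.1 ms

L = 517 × 8 = 4136 bits.
Transmission delays (L/R per hop): 0.000854545, 0.94, 0.147714, 0.00016544 ms; sum = 1.08873 ms.
Propagation delays (d/s per hop): 11.9512, 0.0241304, 6, 0.0013 ms; sum = 17.9766 ms.
Processing at 3 router(s): 3 × 2 ms = 6 ms.
End-to-end = 25.1 ms.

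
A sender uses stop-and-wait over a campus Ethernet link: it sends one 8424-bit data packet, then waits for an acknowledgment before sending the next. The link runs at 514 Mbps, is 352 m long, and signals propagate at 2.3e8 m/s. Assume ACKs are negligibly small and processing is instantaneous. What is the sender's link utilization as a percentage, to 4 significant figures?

84.26 %

t_tx = L/R = 8424/514000000 = 1.63891e-05 s.
t_prop = 352/2.3e+08 = 1.53043e-06 s; RTT = 3.06087e-06 s.
Cycle = t_tx + RTT = 1.945e-05 s.
Utilization = t_tx / cycle = 1.63891e-05/1.945e-05 = 84.26 %.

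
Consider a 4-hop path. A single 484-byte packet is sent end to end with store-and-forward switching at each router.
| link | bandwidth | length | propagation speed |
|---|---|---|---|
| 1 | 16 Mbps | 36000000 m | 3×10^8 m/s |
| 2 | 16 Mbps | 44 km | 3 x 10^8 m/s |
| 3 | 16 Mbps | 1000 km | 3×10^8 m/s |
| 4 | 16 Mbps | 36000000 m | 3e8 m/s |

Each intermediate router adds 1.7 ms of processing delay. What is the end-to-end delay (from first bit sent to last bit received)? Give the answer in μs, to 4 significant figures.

L = 484 × 8 = 3872 bits.
Transmission delay per hop = L/R = 3872/16000000 = 242 μs; 4 hops → 968 μs.
Propagation delays (d/s per hop): 120000, 146.667, 3333.33, 120000 μs; sum = 243480 μs.
Processing at 3 router(s): 3 × 1.7 ms = 5100 μs.
End-to-end = 249500 μs.

249500 μs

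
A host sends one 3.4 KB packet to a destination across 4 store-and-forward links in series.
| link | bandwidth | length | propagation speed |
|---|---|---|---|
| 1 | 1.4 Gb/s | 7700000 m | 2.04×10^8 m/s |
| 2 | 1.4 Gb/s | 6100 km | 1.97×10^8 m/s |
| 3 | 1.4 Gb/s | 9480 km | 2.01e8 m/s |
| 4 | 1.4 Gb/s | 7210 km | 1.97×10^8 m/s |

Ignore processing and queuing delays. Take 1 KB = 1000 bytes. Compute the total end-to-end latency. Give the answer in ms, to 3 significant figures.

153 ms

L = 27200 bits.
Transmission delay per hop = L/R = 27200/1400000000 = 0.0194286 ms; 4 hops → 0.0777143 ms.
Propagation delays (d/s per hop): 37.7451, 30.9645, 47.1642, 36.599 ms; sum = 152.473 ms.
End-to-end = 153 ms.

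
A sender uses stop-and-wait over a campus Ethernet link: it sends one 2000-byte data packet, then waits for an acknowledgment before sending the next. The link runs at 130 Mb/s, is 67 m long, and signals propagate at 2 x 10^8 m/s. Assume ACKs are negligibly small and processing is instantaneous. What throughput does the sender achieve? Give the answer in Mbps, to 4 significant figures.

129.3 Mbps

t_tx = L/R = 16000/130000000 = 0.000123077 s.
t_prop = 67/200000000 = 3.35e-07 s; RTT = 6.7e-07 s.
Cycle = t_tx + RTT = 0.000123747 s.
Throughput = L / cycle = 16000 / 0.000123747 = 129.3 Mbps.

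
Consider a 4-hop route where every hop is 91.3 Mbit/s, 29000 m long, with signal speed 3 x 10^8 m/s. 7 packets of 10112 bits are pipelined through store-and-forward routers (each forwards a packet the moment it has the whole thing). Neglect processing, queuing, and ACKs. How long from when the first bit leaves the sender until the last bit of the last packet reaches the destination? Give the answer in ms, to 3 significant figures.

Per-hop transmission t_tx = L/R = 10112/91300000 = 0.110756 ms.
Per-hop propagation t_prop = 29000/300000000 = 0.0966667 ms.
Pipeline fill: first packet needs 4·t_tx to clear all hops; remaining 6 packets each add one t_tx.
Total = (4+7-1)·t_tx + 4·t_prop = 10·0.110756 + 4·0.0966667 = 1.49 ms.

1.49 ms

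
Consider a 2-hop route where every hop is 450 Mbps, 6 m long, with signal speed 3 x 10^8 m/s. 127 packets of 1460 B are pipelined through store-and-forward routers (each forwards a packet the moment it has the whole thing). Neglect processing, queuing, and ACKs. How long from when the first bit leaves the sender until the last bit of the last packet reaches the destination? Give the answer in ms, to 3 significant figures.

Per-hop transmission t_tx = L/R = 11680/450000000 = 0.0259556 ms.
Per-hop propagation t_prop = 6/300000000 = 2e-05 ms.
Pipeline fill: first packet needs 2·t_tx to clear all hops; remaining 126 packets each add one t_tx.
Total = (2+127-1)·t_tx + 2·t_prop = 128·0.0259556 + 2·2e-05 = 3.32 ms.

3.32 ms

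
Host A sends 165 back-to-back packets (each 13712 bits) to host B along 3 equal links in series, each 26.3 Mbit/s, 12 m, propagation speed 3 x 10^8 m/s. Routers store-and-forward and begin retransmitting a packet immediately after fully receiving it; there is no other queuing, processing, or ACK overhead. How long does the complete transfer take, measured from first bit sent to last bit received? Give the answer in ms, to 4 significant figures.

87.07 ms

Per-hop transmission t_tx = L/R = 13712/26300000 = 0.521369 ms.
Per-hop propagation t_prop = 12/300000000 = 4e-05 ms.
Pipeline fill: first packet needs 3·t_tx to clear all hops; remaining 164 packets each add one t_tx.
Total = (3+165-1)·t_tx + 3·t_prop = 167·0.521369 + 3·4e-05 = 87.07 ms.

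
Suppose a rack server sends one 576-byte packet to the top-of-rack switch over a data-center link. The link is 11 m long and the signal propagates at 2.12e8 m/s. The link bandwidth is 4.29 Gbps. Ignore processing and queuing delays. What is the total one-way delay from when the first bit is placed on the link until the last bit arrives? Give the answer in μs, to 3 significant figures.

1.13 μs

L = 576 × 8 = 4608 bits.
Transmission delay = L/R = 4608 / 4290000000 = 1.07413 μs.
Propagation delay = d/s = 11 m / 212000000 m/s = 0.0518868 μs.
Total = 1.13 μs.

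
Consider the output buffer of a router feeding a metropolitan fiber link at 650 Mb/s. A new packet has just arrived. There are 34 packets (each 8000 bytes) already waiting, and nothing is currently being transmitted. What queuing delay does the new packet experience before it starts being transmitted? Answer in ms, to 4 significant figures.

Each queued packet: L/R = 64000/650000000 = 0.0984615 ms.
34 queued → 3.34769 ms.
Queuing delay = 3.348 ms.

3.348 ms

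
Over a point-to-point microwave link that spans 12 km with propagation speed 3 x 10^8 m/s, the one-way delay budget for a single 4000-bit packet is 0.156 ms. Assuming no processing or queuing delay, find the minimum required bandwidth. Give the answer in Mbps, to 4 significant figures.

34.48 Mbps

Propagation delay = 12000 / 300000000 = 0.04 ms.
Transmission budget = 0.156 − 0.04 = 0.116 ms.
R ≥ L / t_tx = 4000 bits / 0.000116 s = 34.48 Mbps.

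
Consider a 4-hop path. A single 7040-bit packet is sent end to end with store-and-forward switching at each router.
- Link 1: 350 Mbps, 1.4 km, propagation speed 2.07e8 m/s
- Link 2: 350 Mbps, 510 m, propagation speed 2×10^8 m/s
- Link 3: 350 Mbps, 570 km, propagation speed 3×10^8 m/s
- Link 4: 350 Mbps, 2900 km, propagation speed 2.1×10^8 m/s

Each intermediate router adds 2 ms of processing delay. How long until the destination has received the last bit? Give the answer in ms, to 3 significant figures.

21.8 ms

Transmission delay per hop = L/R = 7040/350000000 = 0.0201143 ms; 4 hops → 0.0804571 ms.
Propagation delays (d/s per hop): 0.00676329, 0.00255, 1.9, 13.8095 ms; sum = 15.7188 ms.
Processing at 3 router(s): 3 × 2 ms = 6 ms.
End-to-end = 21.8 ms.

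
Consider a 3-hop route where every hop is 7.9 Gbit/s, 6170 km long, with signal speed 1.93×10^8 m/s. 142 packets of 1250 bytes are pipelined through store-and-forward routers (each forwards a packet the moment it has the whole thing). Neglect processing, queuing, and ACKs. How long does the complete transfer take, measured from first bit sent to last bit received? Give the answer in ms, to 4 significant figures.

Per-hop transmission t_tx = L/R = 10000/7900000000 = 0.00126582 ms.
Per-hop propagation t_prop = 6170000/193000000 = 31.9689 ms.
Pipeline fill: first packet needs 3·t_tx to clear all hops; remaining 141 packets each add one t_tx.
Total = (3+142-1)·t_tx + 3·t_prop = 144·0.00126582 + 3·31.9689 = 96.09 ms.

96.09 ms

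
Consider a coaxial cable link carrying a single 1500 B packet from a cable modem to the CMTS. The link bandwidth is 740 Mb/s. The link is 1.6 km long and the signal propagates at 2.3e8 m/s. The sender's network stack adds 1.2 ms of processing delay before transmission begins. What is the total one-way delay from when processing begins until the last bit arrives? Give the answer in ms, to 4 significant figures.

1.223 ms

L = 1500 × 8 = 12000 bits.
Transmission delay = L/R = 12000 / 740000000 = 0.0162162 ms.
Propagation delay = d/s = 1600 m / 2.3e+08 m/s = 0.00695652 ms.
Plus processing delay 1.2 ms = 1.2 ms.
Total = 1.223 ms.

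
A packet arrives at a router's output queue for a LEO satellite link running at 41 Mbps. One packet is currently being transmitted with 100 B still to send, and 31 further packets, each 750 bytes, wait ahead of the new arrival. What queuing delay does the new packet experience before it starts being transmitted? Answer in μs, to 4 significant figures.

Each queued packet: L/R = 6000/41000000 = 146.341 μs.
31 queued → 4536.59 μs.
Plus remaining 800 bits of current packet: 19.5122 μs.
Queuing delay = 4556 μs.

4556 μs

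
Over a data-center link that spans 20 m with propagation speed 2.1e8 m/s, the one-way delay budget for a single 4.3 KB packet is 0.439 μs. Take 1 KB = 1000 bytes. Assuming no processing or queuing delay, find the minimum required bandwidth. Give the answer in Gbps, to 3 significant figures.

L = 34400 bits.
Propagation delay = 20 / 210000000 = 0.0952381 μs.
Transmission budget = 0.439 − 0.0952381 = 0.343762 μs.
R ≥ L / t_tx = 34400 bits / 3.43762e-07 s = 100 Gbps.

100 Gbps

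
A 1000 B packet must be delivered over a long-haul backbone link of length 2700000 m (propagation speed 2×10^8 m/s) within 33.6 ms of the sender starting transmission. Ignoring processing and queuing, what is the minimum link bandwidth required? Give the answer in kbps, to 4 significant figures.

L = 8000 bits.
Propagation delay = 2700000 / 200000000 = 13.5 ms.
Transmission budget = 33.6 − 13.5 = 20.1 ms.
R ≥ L / t_tx = 8000 bits / 0.0201 s = 398.0 kbps.

398.0 kbps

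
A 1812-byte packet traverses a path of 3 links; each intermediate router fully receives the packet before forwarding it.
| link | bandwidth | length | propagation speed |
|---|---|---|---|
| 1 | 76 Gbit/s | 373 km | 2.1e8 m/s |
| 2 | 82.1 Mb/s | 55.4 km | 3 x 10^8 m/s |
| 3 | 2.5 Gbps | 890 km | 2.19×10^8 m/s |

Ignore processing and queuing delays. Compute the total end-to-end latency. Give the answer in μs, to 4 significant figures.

L = 1812 × 8 = 14496 bits.
Transmission delays (L/R per hop): 0.190737, 176.565, 5.7984 μs; sum = 182.554 μs.
Propagation delays (d/s per hop): 1776.19, 184.667, 4063.93 μs; sum = 6024.78 μs.
End-to-end = 6207 μs.

6207 μs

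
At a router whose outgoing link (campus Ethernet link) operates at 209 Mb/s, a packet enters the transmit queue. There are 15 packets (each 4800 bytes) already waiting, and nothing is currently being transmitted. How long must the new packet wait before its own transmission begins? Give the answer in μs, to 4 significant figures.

2756 μs

Each queued packet: L/R = 38400/209000000 = 183.732 μs.
15 queued → 2755.98 μs.
Queuing delay = 2756 μs.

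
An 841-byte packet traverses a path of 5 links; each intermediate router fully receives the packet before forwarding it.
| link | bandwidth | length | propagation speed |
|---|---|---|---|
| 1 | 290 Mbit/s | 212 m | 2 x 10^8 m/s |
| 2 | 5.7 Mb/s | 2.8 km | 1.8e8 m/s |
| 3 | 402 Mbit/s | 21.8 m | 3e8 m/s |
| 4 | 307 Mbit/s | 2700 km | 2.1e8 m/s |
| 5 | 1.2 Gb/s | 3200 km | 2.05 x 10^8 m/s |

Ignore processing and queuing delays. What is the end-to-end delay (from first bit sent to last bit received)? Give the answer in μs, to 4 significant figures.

29730 μs

L = 841 × 8 = 6728 bits.
Transmission delays (L/R per hop): 23.2, 1180.35, 16.7363, 21.9153, 5.60667 μs; sum = 1247.81 μs.
Propagation delays (d/s per hop): 1.06, 15.5556, 0.0726667, 12857.1, 15609.8 μs; sum = 28483.6 μs.
End-to-end = 29730 μs.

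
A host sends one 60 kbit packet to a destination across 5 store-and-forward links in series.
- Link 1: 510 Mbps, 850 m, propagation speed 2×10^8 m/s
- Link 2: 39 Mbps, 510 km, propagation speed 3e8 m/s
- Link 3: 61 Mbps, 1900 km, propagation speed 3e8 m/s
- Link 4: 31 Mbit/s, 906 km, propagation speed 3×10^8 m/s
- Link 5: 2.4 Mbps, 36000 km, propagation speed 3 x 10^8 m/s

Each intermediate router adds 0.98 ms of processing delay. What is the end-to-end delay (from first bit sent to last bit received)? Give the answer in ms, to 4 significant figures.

164.6 ms

L = 60000 bits.
Transmission delays (L/R per hop): 0.117647, 1.53846, 0.983607, 1.93548, 25 ms; sum = 29.5752 ms.
Propagation delays (d/s per hop): 0.00425, 1.7, 6.33333, 3.02, 120 ms; sum = 131.058 ms.
Processing at 4 router(s): 4 × 0.98 ms = 3.92 ms.
End-to-end = 164.6 ms.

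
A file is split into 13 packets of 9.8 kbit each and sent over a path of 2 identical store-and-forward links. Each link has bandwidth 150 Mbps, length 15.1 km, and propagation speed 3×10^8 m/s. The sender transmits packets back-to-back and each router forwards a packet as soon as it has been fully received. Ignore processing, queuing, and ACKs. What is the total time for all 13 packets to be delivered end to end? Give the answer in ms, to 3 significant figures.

Per-hop transmission t_tx = L/R = 9800/150000000 = 0.0653333 ms.
Per-hop propagation t_prop = 15100/300000000 = 0.0503333 ms.
Pipeline fill: first packet needs 2·t_tx to clear all hops; remaining 12 packets each add one t_tx.
Total = (2+13-1)·t_tx + 2·t_prop = 14·0.0653333 + 2·0.0503333 = 1.02 ms.

1.02 ms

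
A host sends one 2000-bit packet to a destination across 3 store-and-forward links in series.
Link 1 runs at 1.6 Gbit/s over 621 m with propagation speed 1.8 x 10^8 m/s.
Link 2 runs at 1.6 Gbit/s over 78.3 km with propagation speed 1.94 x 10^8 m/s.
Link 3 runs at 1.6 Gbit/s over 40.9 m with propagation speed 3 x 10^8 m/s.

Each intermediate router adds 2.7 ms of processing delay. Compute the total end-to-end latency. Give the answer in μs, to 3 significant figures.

Transmission delay per hop = L/R = 2000/1600000000 = 1.25 μs; 3 hops → 3.75 μs.
Propagation delays (d/s per hop): 3.45, 403.608, 0.136333 μs; sum = 407.195 μs.
Processing at 2 router(s): 2 × 2.7 ms = 5400 μs.
End-to-end = 5810 μs.

5810 μs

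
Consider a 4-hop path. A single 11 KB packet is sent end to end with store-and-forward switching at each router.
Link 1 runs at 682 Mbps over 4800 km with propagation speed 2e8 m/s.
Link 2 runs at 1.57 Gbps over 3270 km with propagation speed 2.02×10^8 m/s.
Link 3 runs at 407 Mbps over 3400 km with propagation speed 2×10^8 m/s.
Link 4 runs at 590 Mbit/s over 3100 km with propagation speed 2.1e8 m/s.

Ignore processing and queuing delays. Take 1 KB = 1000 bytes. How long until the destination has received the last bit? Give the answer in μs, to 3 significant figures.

L = 88000 bits.
Transmission delays (L/R per hop): 129.032, 56.051, 216.216, 149.153 μs; sum = 550.452 μs.
Propagation delays (d/s per hop): 24000, 16188.1, 17000, 14761.9 μs; sum = 71950 μs.
End-to-end = 72500 μs.

72500 μs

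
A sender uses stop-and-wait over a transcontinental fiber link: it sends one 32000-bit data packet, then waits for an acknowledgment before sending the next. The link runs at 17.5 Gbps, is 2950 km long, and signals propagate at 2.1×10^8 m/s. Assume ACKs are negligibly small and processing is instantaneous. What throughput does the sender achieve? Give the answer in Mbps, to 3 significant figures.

1.14 Mbps

t_tx = L/R = 32000/17500000000 = 1.82857e-06 s.
t_prop = 2950000/210000000 = 0.0140476 s; RTT = 0.0280952 s.
Cycle = t_tx + RTT = 0.0280971 s.
Throughput = L / cycle = 32000 / 0.0280971 = 1.14 Mbps.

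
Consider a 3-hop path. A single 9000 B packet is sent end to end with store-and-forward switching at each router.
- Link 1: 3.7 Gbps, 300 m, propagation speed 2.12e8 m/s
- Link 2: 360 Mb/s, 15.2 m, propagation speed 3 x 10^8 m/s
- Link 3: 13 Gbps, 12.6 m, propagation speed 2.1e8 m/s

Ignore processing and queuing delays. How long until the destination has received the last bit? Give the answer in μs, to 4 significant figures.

226.5 μs

L = 9000 × 8 = 72000 bits.
Transmission delays (L/R per hop): 19.4595, 200, 5.53846 μs; sum = 224.998 μs.
Propagation delays (d/s per hop): 1.41509, 0.0506667, 0.06 μs; sum = 1.52576 μs.
End-to-end = 226.5 μs.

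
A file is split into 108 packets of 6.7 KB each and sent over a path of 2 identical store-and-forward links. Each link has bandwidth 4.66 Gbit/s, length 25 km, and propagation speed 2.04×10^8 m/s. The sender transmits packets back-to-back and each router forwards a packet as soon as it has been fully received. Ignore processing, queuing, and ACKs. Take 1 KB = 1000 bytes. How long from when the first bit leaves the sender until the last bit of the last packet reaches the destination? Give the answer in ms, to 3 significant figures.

1.50 ms

Per-hop transmission t_tx = L/R = 53600/4660000000 = 0.0115021 ms.
Per-hop propagation t_prop = 25000/204000000 = 0.122549 ms.
Pipeline fill: first packet needs 2·t_tx to clear all hops; remaining 107 packets each add one t_tx.
Total = (2+108-1)·t_tx + 2·t_prop = 109·0.0115021 + 2·0.122549 = 1.50 ms.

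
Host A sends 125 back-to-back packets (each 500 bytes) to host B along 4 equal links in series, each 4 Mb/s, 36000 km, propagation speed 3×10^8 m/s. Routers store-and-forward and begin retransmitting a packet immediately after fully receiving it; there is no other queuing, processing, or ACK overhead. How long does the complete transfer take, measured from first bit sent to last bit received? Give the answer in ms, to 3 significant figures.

608 ms

Per-hop transmission t_tx = L/R = 4000/4000000 = 1 ms.
Per-hop propagation t_prop = 36000000/300000000 = 120 ms.
Pipeline fill: first packet needs 4·t_tx to clear all hops; remaining 124 packets each add one t_tx.
Total = (4+125-1)·t_tx + 4·t_prop = 128·1 + 4·120 = 608 ms.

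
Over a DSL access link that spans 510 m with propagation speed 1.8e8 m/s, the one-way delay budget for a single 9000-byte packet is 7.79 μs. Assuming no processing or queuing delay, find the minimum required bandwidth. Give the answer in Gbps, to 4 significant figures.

14.53 Gbps

L = 72000 bits.
Propagation delay = 510 / 180000000 = 2.83333 μs.
Transmission budget = 7.79 − 2.83333 = 4.95667 μs.
R ≥ L / t_tx = 72000 bits / 4.95667e-06 s = 14.53 Gbps.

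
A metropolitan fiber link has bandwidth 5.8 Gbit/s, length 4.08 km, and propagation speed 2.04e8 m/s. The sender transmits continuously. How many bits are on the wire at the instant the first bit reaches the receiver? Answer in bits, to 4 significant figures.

Propagation delay = 4080 / 204000000 = 2e-05 s.
BDP = R × t_prop = 5800000000 × 2e-05 = 116000 bits.

116000 bits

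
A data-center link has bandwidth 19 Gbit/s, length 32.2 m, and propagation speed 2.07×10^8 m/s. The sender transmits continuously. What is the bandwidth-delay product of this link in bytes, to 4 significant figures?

Propagation delay = 32.2 / 2.07e+08 = 1.55556e-07 s.
BDP = R × t_prop = 19000000000 × 1.55556e-07 = 2955.56 bits.
In bytes: 2955.56/8 = 369.4 bytes.

369.4 bytes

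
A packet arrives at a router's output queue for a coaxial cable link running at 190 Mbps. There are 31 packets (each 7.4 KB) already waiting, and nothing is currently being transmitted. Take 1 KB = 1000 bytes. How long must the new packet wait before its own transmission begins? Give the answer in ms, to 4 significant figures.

Each queued packet: L/R = 59200/190000000 = 0.311579 ms.
31 queued → 9.65895 ms.
Queuing delay = 9.659 ms.

9.659 ms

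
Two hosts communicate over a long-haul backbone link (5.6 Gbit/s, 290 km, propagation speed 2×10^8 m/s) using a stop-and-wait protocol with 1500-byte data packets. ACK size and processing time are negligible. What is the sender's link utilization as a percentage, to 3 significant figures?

0.0738 %

t_tx = L/R = 12000/5600000000 = 2.14286e-06 s.
t_prop = 290000/200000000 = 0.00145 s; RTT = 0.0029 s.
Cycle = t_tx + RTT = 0.00290214 s.
Utilization = t_tx / cycle = 2.14286e-06/0.00290214 = 0.0738 %.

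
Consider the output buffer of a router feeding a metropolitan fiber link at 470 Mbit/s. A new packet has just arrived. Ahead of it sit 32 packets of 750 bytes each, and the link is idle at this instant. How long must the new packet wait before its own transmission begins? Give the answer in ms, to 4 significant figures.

Each queued packet: L/R = 6000/470000000 = 0.012766 ms.
32 queued → 0.408511 ms.
Queuing delay = 0.4085 ms.

0.4085 ms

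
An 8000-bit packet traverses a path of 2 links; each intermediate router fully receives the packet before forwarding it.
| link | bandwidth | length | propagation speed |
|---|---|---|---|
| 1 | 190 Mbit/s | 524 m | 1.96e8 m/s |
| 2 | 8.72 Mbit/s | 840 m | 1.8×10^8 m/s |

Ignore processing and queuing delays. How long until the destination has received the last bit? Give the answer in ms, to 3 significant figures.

0.967 ms

Transmission delays (L/R per hop): 0.0421053, 0.917431 ms; sum = 0.959536 ms.
Propagation delays (d/s per hop): 0.00267347, 0.00466667 ms; sum = 0.00734014 ms.
End-to-end = 0.967 ms.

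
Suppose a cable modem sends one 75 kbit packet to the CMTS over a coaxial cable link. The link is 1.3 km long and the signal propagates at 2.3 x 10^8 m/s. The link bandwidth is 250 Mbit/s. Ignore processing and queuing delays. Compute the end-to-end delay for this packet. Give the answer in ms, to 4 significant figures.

L = 75000 bits.
Transmission delay = L/R = 75000 / 250000000 = 0.3 ms.
Propagation delay = d/s = 1300 m / 2.3e+08 m/s = 0.00565217 ms.
Total = 0.3057 ms.

0.3057 ms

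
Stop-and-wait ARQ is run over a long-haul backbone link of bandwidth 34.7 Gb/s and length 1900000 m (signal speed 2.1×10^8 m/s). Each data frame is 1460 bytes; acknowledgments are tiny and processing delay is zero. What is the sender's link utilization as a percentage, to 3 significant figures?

0.00186 %

t_tx = L/R = 11680/34700000000 = 3.36599e-07 s.
t_prop = 1900000/210000000 = 0.00904762 s; RTT = 0.0180952 s.
Cycle = t_tx + RTT = 0.0180956 s.
Utilization = t_tx / cycle = 3.36599e-07/0.0180956 = 0.00186 %.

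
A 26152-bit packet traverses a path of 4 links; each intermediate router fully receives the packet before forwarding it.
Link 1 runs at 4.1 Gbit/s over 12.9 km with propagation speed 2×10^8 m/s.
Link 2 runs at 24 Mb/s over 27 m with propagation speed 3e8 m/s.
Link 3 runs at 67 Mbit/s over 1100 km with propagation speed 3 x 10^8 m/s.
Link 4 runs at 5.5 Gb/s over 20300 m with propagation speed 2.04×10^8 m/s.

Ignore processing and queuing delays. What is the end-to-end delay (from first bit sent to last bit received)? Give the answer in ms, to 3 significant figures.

5.32 ms

Transmission delays (L/R per hop): 0.00637854, 1.08967, 0.390328, 0.00475491 ms; sum = 1.49113 ms.
Propagation delays (d/s per hop): 0.0645, 9e-05, 3.66667, 0.0995098 ms; sum = 3.83077 ms.
End-to-end = 5.32 ms.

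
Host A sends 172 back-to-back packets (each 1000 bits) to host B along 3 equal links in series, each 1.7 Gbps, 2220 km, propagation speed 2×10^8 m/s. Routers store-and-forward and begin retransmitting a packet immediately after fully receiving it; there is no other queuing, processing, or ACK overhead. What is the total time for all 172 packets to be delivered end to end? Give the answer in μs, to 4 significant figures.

33400 μs

Per-hop transmission t_tx = L/R = 1000/1700000000 = 0.588235 μs.
Per-hop propagation t_prop = 2220000/200000000 = 11100 μs.
Pipeline fill: first packet needs 3·t_tx to clear all hops; remaining 171 packets each add one t_tx.
Total = (3+172-1)·t_tx + 3·t_prop = 174·0.588235 + 3·11100 = 33400 μs.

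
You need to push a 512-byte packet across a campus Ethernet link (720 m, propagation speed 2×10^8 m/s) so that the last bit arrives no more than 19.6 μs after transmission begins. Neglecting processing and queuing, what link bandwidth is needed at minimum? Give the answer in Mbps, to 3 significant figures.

L = 4096 bits.
Propagation delay = 720 / 200000000 = 3.6 μs.
Transmission budget = 19.6 − 3.6 = 16 μs.
R ≥ L / t_tx = 4096 bits / 1.6e-05 s = 256 Mbps.

256 Mbps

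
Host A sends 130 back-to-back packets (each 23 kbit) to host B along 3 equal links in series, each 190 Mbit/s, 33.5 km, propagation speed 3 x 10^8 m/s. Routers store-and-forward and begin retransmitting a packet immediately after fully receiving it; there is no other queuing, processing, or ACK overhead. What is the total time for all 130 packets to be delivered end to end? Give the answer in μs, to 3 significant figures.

Per-hop transmission t_tx = L/R = 23000/190000000 = 121.053 μs.
Per-hop propagation t_prop = 33500/300000000 = 111.667 μs.
Pipeline fill: first packet needs 3·t_tx to clear all hops; remaining 129 packets each add one t_tx.
Total = (3+130-1)·t_tx + 3·t_prop = 132·121.053 + 3·111.667 = 16300 μs.

16300 μs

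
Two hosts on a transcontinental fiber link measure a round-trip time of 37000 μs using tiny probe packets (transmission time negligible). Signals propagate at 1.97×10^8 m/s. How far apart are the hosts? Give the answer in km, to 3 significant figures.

One-way propagation = RTT/2 = 18500 μs.
d = s × t = 197000000 × 0.0185 = 3640 km.

3640 km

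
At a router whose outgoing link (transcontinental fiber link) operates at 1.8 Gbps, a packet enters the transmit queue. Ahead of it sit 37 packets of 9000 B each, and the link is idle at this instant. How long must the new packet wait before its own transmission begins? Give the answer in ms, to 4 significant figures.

Each queued packet: L/R = 72000/1800000000 = 0.04 ms.
37 queued → 1.48 ms.
Queuing delay = 1.480 ms.

1.480 ms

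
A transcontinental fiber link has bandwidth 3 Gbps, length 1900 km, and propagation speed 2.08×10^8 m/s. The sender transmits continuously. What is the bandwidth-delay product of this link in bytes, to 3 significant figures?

Propagation delay = 1900000 / 208000000 = 0.00913462 s.
BDP = R × t_prop = 3000000000 × 0.00913462 = 27403800 bits.
In bytes: 27403800/8 = 3430000 bytes.

3430000 bytes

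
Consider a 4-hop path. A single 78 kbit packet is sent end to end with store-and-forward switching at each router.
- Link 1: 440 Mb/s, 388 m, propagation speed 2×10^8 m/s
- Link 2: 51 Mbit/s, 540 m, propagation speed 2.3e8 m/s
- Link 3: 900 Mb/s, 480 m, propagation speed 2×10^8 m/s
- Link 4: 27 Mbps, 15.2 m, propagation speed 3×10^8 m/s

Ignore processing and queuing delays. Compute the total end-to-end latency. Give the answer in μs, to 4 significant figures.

4689 μs

L = 78000 bits.
Transmission delays (L/R per hop): 177.273, 1529.41, 86.6667, 2888.89 μs; sum = 4682.24 μs.
Propagation delays (d/s per hop): 1.94, 2.34783, 2.4, 0.0506667 μs; sum = 6.73849 μs.
End-to-end = 4689 μs.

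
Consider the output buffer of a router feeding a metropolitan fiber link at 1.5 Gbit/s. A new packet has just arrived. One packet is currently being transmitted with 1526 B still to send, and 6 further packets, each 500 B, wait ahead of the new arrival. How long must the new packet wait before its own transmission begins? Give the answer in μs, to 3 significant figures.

Each queued packet: L/R = 4000/1500000000 = 2.66667 μs.
6 queued → 16 μs.
Plus remaining 12208 bits of current packet: 8.13867 μs.
Queuing delay = 24.1 μs.

24.1 μs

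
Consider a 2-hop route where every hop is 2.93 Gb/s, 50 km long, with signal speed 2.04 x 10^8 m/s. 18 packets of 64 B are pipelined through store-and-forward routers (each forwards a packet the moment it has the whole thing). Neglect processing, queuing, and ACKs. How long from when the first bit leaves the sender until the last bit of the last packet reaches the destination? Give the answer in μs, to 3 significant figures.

494 μs

Per-hop transmission t_tx = L/R = 512/2930000000 = 0.174744 μs.
Per-hop propagation t_prop = 50000/204000000 = 245.098 μs.
Pipeline fill: first packet needs 2·t_tx to clear all hops; remaining 17 packets each add one t_tx.
Total = (2+18-1)·t_tx + 2·t_prop = 19·0.174744 + 2·245.098 = 494 μs.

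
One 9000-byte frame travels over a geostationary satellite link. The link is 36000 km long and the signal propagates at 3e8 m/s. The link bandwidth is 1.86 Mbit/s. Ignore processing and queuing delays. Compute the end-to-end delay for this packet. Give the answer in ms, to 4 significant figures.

158.7 ms

L = 9000 × 8 = 72000 bits.
Transmission delay = L/R = 72000 / 1860000 = 38.7097 ms.
Propagation delay = d/s = 36000000 m / 300000000 m/s = 120 ms.
Total = 158.7 ms.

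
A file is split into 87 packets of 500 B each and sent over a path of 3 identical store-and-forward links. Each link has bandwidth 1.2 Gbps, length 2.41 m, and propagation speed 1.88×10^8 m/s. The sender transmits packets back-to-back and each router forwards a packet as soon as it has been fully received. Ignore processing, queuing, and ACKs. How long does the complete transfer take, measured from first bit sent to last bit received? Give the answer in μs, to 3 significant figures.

297 μs

Per-hop transmission t_tx = L/R = 4000/1200000000 = 3.33333 μs.
Per-hop propagation t_prop = 2.41/188000000 = 0.0128191 μs.
Pipeline fill: first packet needs 3·t_tx to clear all hops; remaining 86 packets each add one t_tx.
Total = (3+87-1)·t_tx + 3·t_prop = 89·3.33333 + 3·0.0128191 = 297 μs.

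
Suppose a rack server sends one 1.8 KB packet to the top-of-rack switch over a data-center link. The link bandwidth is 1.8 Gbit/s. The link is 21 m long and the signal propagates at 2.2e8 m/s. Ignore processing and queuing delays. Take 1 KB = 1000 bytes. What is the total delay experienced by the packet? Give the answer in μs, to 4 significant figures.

8.095 μs

L = 14400 bits.
Transmission delay = L/R = 14400 / 1800000000 = 8 μs.
Propagation delay = d/s = 21 m / 2.2e+08 m/s = 0.0954545 μs.
Total = 8.095 μs.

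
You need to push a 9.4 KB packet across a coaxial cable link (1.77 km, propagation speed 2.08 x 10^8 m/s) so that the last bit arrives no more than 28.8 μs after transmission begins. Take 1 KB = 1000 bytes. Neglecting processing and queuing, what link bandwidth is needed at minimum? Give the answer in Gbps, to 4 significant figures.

L = 75200 bits.
Propagation delay = 1770 / 208000000 = 8.50962 μs.
Transmission budget = 28.8 − 8.50962 = 20.2904 μs.
R ≥ L / t_tx = 75200 bits / 2.02904e-05 s = 3.706 Gbps.

3.706 Gbps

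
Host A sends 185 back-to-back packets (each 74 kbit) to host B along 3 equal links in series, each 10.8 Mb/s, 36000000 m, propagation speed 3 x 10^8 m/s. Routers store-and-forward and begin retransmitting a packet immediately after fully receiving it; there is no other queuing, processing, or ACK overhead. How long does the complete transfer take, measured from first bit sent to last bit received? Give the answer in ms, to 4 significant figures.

Per-hop transmission t_tx = L/R = 74000/10800000 = 6.85185 ms.
Per-hop propagation t_prop = 36000000/300000000 = 120 ms.
Pipeline fill: first packet needs 3·t_tx to clear all hops; remaining 184 packets each add one t_tx.
Total = (3+185-1)·t_tx + 3·t_prop = 187·6.85185 + 3·120 = 1641 ms.

1641 ms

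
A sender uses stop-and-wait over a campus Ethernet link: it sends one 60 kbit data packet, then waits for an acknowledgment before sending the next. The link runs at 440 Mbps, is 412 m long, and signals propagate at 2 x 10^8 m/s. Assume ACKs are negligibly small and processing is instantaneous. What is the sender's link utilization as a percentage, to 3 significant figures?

t_tx = L/R = 60000/440000000 = 0.000136364 s.
t_prop = 412/200000000 = 2.06e-06 s; RTT = 4.12e-06 s.
Cycle = t_tx + RTT = 0.000140484 s.
Utilization = t_tx / cycle = 0.000136364/0.000140484 = 97.1 %.

97.1 %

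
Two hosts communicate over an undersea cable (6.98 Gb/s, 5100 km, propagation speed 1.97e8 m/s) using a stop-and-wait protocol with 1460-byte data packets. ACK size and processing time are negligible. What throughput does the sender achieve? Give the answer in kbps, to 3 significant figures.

226 kbps

t_tx = L/R = 11680/6980000000 = 1.67335e-06 s.
t_prop = 5100000/197000000 = 0.0258883 s; RTT = 0.0517766 s.
Cycle = t_tx + RTT = 0.0517783 s.
Throughput = L / cycle = 11680 / 0.0517783 = 226 kbps.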